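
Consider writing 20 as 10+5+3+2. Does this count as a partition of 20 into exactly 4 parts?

The parts sum to 20, and the condition 'there are exactly 4 summands' holds.

Yes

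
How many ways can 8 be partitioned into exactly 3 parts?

The partitions of 8 that satisfy the conditions:
6, 1, 1
5, 2, 1
4, 3, 1
4, 2, 2
3, 3, 2

5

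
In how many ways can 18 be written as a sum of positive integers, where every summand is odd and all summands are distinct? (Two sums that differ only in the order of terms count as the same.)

The partitions of 18 that satisfy the conditions:
17, 1
15, 3
13, 5
11, 7
9, 5, 3, 1

5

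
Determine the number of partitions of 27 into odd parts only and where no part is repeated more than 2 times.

42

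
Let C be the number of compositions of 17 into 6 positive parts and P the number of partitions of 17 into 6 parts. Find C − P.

Ordered (compositions into 6 parts): C(16,5) = 4368.
Partitions of 17 into exactly 6 parts: 44.
Difference: 4368 − 44 = 4324.

4324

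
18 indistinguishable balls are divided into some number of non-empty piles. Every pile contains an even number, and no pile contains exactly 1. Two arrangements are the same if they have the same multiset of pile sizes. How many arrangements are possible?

30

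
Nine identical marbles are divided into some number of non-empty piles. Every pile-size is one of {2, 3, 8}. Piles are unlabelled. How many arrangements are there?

2

Listing the qualifying partitions of 9:
3,3,3
3,2,2,2
That's 2 in total.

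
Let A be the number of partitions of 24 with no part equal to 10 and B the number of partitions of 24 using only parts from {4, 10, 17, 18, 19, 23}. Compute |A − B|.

1438

Partitions of 24 with no part equal to 10: 1440.
Partitions of 24 using only parts from {4, 10, 17, 18, 19, 23}: 2.
|1440 − 2| = 1438.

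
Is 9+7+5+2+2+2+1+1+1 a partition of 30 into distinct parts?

The parts sum to 30, and the condition 'all summands are distinct' is violated.

No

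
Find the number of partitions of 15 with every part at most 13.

Enumerating by decreasing first part gives 174 partitions in all.

174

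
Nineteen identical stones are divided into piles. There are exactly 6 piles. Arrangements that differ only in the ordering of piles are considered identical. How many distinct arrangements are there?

Direct enumeration gives 71 partitions.

71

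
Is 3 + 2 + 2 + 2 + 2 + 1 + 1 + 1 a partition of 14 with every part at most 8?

Yes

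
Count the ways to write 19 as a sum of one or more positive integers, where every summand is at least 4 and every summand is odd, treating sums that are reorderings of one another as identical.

Enumerating:
19
9+5+5
7+7+5
Counting gives 3.

3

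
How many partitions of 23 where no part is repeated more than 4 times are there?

Direct enumeration gives 769 partitions.

769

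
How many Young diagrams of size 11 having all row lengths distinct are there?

12

Listing the qualifying partitions of 11:
11
10 + 1
9 + 2
8 + 3
8 + 2 + 1
7 + 4
7 + 3 + 1
6 + 5
6 + 4 + 1
6 + 3 + 2
5 + 4 + 2
5 + 3 + 2 + 1
That's 12 in total.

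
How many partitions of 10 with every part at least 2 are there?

12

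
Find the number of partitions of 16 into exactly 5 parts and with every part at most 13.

37

A partial list (first 12 by largest part):
1, 1, 1, 1, 12
1, 1, 1, 2, 11
1, 1, 1, 3, 10
1, 1, 2, 2, 10
1, 1, 1, 4, 9
1, 1, 2, 3, 9
1, 2, 2, 2, 9
1, 1, 1, 5, 8
1, 1, 2, 4, 8
1, 1, 3, 3, 8
1, 2, 2, 3, 8
2, 2, 2, 2, 8
…and 25 more, for 37 total.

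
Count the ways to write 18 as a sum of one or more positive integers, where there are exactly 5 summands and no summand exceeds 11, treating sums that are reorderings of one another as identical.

There are too many to list fully; the first 12 (by largest part) are:
11+4+1+1+1
11+3+2+1+1
11+2+2+2+1
10+5+1+1+1
10+4+2+1+1
10+3+3+1+1
10+3+2+2+1
10+2+2+2+2
9+6+1+1+1
9+5+2+1+1
9+4+3+1+1
9+4+2+2+1
…and 41 more, for 53 total.

53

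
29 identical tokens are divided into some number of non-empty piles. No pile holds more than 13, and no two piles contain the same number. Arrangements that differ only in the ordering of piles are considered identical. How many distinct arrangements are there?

A full systematic count gives 121.

121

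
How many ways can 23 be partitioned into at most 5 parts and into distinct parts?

102

A full systematic count gives 102.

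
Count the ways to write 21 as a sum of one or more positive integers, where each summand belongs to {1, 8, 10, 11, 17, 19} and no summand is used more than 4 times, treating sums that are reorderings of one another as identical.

6

Listing the qualifying partitions of 21:
19, 1, 1
17, 1, 1, 1, 1
11, 10
11, 8, 1, 1
10, 10, 1
10, 8, 1, 1, 1
That's 6 in total.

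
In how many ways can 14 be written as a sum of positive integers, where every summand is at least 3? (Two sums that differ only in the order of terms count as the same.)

Listing the qualifying partitions of 14:
14
3+11
4+10
5+9
6+8
3+3+8
7+7
3+4+7
3+5+6
4+4+6
4+5+5
3+3+3+5
3+3+4+4

13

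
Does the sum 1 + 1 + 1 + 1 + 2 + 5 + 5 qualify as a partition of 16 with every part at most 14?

Yes

The parts sum to 16, and the condition 'no summand exceeds 14' holds.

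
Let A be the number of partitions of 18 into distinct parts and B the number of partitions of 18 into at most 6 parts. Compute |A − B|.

153

Partitions of 18 into distinct parts: 46.
Partitions of 18 into at most 6 parts: 199.
|46 − 199| = 153.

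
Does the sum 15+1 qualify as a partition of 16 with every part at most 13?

No

The parts sum to 16, and the condition 'no summand exceeds 13' is violated.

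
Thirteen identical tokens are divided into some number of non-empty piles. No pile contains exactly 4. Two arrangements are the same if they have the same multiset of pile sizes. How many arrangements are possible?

71

Systematic enumeration (by largest part, then next-largest, …) yields 71.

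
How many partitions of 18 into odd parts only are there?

A partial list (first 12 by largest part):
17, 1
15, 3
15, 1, 1, 1
13, 5
13, 3, 1, 1
13, 1, 1, 1, 1, 1
11, 7
11, 5, 1, 1
11, 3, 3, 1
11, 3, 1, 1, 1, 1
11, 1, 1, 1, 1, 1, 1, 1
9, 9
…and 34 more, for 46 total.

46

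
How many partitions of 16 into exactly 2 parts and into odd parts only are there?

4

Enumerating:
15,1
13,3
11,5
9,7
That's 4 in total.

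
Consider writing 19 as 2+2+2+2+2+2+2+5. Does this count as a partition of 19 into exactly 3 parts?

No

The parts sum to 19, and the condition 'there are exactly 3 summands' is violated.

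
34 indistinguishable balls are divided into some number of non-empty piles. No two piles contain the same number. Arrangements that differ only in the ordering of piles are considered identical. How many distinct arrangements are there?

There are 512 such partitions.

512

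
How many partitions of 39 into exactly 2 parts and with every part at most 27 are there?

Enumerating:
27 + 12
26 + 13
25 + 14
24 + 15
23 + 16
22 + 17
21 + 18
20 + 19
Counting gives 8.

8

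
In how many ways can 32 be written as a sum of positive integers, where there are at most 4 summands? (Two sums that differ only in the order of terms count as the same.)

Systematic enumeration (by largest part, then next-largest, …) yields 351.

351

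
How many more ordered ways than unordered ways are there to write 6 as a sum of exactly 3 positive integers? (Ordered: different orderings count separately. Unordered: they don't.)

Compositions: C(5,2) = 10.
Partitions of 6 into exactly 3 parts: 3.
Difference: 10 − 3 = 7.

7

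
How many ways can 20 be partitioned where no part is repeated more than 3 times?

320

Counting exhaustively, 320 partitions satisfy the conditions.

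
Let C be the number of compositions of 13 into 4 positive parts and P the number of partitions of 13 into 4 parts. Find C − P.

202

Ordered (compositions into 4 parts): C(12,3) = 220.
Unordered (partitions into 4 parts): 18.
Difference: 220 − 18 = 202.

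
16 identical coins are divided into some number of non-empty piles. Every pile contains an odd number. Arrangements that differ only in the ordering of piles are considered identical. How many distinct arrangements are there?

There are too many to list fully; the first 12 (by largest part) are:
15, 1
13, 3
13, 1, 1, 1
11, 5
11, 3, 1, 1
11, 1, 1, 1, 1, 1
9, 7
9, 5, 1, 1
9, 3, 3, 1
9, 3, 1, 1, 1, 1
9, 1, 1, 1, 1, 1, 1, 1
7, 7, 1, 1
…and 20 more, for 32 total.

32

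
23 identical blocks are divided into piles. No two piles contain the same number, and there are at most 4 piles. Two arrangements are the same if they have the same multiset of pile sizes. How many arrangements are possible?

84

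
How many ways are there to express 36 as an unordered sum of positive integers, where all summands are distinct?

668

Direct enumeration gives 668 partitions.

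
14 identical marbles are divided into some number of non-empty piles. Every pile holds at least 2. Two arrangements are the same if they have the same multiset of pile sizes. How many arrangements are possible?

34

A partial list (first 12 by largest part):
14
2+12
3+11
4+10
2+2+10
5+9
2+3+9
6+8
2+4+8
3+3+8
2+2+2+8
7+7
…and 22 more, for 34 total.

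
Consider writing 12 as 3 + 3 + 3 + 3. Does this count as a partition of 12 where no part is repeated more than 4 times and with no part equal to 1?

The parts sum to 12, and the condition 'no summand is used more than 4 times' holds; the condition 'no summand equals 1' holds.

Yes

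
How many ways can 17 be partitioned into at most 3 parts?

33

A partial list (first 12 by largest part):
17
1, 16
2, 15
1, 1, 15
3, 14
1, 2, 14
4, 13
1, 3, 13
2, 2, 13
5, 12
1, 4, 12
2, 3, 12
…and 21 more, for 33 total.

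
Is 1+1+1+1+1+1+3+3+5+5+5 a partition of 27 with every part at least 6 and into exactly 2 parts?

No

The parts sum to 27, and the condition 'every summand is at least 6' is violated.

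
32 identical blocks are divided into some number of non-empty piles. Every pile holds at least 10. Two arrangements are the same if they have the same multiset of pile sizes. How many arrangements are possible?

10

Enumerating:
32
22,10
21,11
20,12
19,13
18,14
17,15
16,16
12,10,10
11,11,10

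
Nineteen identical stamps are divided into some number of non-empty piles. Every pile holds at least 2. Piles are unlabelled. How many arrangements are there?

105

Systematic enumeration (by largest part, then next-largest, …) yields 105.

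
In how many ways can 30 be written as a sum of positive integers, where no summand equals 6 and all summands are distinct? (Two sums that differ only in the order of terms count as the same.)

208

Counting exhaustively, 208 partitions satisfy the conditions.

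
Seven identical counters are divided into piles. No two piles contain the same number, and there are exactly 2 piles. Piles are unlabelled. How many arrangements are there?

3

Enumerating:
6,1
5,2
4,3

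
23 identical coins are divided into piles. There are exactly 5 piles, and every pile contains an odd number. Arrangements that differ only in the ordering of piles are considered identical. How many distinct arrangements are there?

23

They are:
19+1+1+1+1
17+3+1+1+1
15+5+1+1+1
15+3+3+1+1
13+7+1+1+1
13+5+3+1+1
13+3+3+3+1
11+9+1+1+1
11+7+3+1+1
11+5+5+1+1
11+5+3+3+1
11+3+3+3+3
9+9+3+1+1
9+7+5+1+1
9+7+3+3+1
9+5+5+3+1
9+5+3+3+3
7+7+7+1+1
7+7+5+3+1
7+7+3+3+3
7+5+5+5+1
7+5+5+3+3
5+5+5+5+3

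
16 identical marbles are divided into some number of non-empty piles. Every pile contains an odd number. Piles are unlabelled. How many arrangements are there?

A partial list (first 12 by largest part):
15+1
13+3
13+1+1+1
11+5
11+3+1+1
11+1+1+1+1+1
9+7
9+5+1+1
9+3+3+1
9+3+1+1+1+1
9+1+1+1+1+1+1+1
7+7+1+1
…and 20 more, for 32 total.

32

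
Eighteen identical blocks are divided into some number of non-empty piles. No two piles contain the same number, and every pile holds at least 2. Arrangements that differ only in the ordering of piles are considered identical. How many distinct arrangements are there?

25

They are:
18
2 + 16
3 + 15
4 + 14
5 + 13
2 + 3 + 13
6 + 12
2 + 4 + 12
7 + 11
2 + 5 + 11
3 + 4 + 11
8 + 10
2 + 6 + 10
3 + 5 + 10
2 + 7 + 9
3 + 6 + 9
4 + 5 + 9
2 + 3 + 4 + 9
3 + 7 + 8
4 + 6 + 8
2 + 3 + 5 + 8
5 + 6 + 7
2 + 3 + 6 + 7
2 + 4 + 5 + 7
3 + 4 + 5 + 6
That's 25 in total.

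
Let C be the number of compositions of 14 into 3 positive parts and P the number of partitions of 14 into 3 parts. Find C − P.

62

Ordered (compositions into 3 parts): C(13,2) = 78.
Partitions of 14 into exactly 3 parts: 16.
Difference: 78 − 16 = 62.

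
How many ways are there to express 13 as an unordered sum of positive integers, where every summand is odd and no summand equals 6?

18

They are:
13
11, 1, 1
9, 3, 1
9, 1, 1, 1, 1
7, 5, 1
7, 3, 3
7, 3, 1, 1, 1
7, 1, 1, 1, 1, 1, 1
5, 5, 3
5, 5, 1, 1, 1
5, 3, 3, 1, 1
5, 3, 1, 1, 1, 1, 1
5, 1, 1, 1, 1, 1, 1, 1, 1
3, 3, 3, 3, 1
3, 3, 3, 1, 1, 1, 1
3, 3, 1, 1, 1, 1, 1, 1, 1
3, 1, 1, 1, 1, 1, 1, 1, 1, 1, 1
1, 1, 1, 1, 1, 1, 1, 1, 1, 1, 1, 1, 1
Counting gives 18.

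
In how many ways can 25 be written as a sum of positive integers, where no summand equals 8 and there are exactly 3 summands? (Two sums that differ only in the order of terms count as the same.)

44

There are too many to list fully; the first 12 (by largest part) are:
23+1+1
22+2+1
21+3+1
21+2+2
20+4+1
20+3+2
19+5+1
19+4+2
19+3+3
18+6+1
18+5+2
18+4+3
…and 32 more, for 44 total.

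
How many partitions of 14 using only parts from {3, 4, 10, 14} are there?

The partitions of 14 that satisfy the conditions:
14
10+4
4+4+3+3

3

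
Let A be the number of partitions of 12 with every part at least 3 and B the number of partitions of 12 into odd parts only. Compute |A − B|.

6

Partitions of 12 with every part at least 3: 9.
Partitions of 12 into odd parts only: 15.
|9 − 15| = 6.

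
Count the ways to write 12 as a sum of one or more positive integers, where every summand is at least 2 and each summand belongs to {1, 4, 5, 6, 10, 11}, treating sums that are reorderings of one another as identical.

The partitions of 12 that satisfy the conditions:
6, 6
4, 4, 4
That's 2 in total.

2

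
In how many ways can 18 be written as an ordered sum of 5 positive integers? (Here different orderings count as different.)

A composition of 18 into 5 positive parts is chosen by placing 4 dividers among the 17 gaps between 18 units: C(17,4) = 2380.

2380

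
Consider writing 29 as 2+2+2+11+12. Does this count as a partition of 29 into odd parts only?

The parts sum to 29, and the condition 'every summand is odd' is violated.

No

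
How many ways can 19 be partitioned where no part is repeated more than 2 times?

163

Direct enumeration gives 163 partitions.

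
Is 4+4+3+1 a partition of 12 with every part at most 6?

The parts sum to 12, and the condition 'no summand exceeds 6' holds.

Yes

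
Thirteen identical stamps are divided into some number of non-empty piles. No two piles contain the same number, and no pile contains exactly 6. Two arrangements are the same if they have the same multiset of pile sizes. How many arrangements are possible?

The partitions of 13 that satisfy the conditions:
13
12+1
11+2
10+3
10+2+1
9+4
9+3+1
8+5
8+4+1
8+3+2
7+5+1
7+4+2
7+3+2+1
5+4+3+1

14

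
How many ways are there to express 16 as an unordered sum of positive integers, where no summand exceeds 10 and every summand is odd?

26

There are too many to list fully; the first 12 (by largest part) are:
9 + 7
9 + 5 + 1 + 1
9 + 3 + 3 + 1
9 + 3 + 1 + 1 + 1 + 1
9 + 1 + 1 + 1 + 1 + 1 + 1 + 1
7 + 7 + 1 + 1
7 + 5 + 3 + 1
7 + 5 + 1 + 1 + 1 + 1
7 + 3 + 3 + 3
7 + 3 + 3 + 1 + 1 + 1
7 + 3 + 1 + 1 + 1 + 1 + 1 + 1
7 + 1 + 1 + 1 + 1 + 1 + 1 + 1 + 1 + 1
…and 14 more, for 26 total.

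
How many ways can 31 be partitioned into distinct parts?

340

Enumerating by decreasing first part gives 340 partitions in all.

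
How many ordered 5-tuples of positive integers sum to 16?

By stars and bars with positive parts, the count is C(15,4) = 1365.

1365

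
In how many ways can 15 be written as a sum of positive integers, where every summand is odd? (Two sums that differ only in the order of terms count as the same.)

27

A partial list (first 12 by largest part):
15
13, 1, 1
11, 3, 1
11, 1, 1, 1, 1
9, 5, 1
9, 3, 3
9, 3, 1, 1, 1
9, 1, 1, 1, 1, 1, 1
7, 7, 1
7, 5, 3
7, 5, 1, 1, 1
7, 3, 3, 1, 1
…and 15 more, for 27 total.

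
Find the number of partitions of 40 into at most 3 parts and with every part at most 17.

16

Enumerating:
17 + 17 + 6
17 + 16 + 7
17 + 15 + 8
17 + 14 + 9
17 + 13 + 10
17 + 12 + 11
16 + 16 + 8
16 + 15 + 9
16 + 14 + 10
16 + 13 + 11
16 + 12 + 12
15 + 15 + 10
15 + 14 + 11
15 + 13 + 12
14 + 14 + 12
14 + 13 + 13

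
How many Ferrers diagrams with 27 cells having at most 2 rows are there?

14

Enumerating:
27
26,1
25,2
24,3
23,4
22,5
21,6
20,7
19,8
18,9
17,10
16,11
15,12
14,13
That's 14 in total.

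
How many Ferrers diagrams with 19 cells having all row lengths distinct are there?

A partial list (first 12 by largest part):
19
18,1
17,2
16,3
16,2,1
15,4
15,3,1
14,5
14,4,1
14,3,2
13,6
13,5,1
…and 42 more, for 54 total.

54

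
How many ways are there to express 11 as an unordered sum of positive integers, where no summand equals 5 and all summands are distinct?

9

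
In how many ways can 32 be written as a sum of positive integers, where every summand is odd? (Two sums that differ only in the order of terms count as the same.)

390

There are 390 such partitions.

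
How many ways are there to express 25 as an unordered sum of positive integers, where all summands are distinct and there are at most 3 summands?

There are too many to list fully; the first 12 (by largest part) are:
25
24,1
23,2
22,3
22,2,1
21,4
21,3,1
20,5
20,4,1
20,3,2
19,6
19,5,1
…and 41 more, for 53 total.

53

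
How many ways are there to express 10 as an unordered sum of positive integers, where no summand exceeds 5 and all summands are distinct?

They are:
5 + 4 + 1
5 + 3 + 2
4 + 3 + 2 + 1
That's 3 in total.

3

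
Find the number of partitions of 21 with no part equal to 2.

302

Counting exhaustively, 302 partitions satisfy the conditions.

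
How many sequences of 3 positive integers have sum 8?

21

A composition of 8 into 3 positive parts is chosen by placing 2 dividers among the 7 gaps between 8 units: C(7,2) = 21.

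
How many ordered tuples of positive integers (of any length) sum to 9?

256

The number of compositions of n is 2^(n−1); here 2^8 = 256.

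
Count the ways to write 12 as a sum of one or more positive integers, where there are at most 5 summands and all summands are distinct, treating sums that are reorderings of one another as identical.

15

The partitions of 12 that satisfy the conditions:
12
11, 1
10, 2
9, 3
9, 2, 1
8, 4
8, 3, 1
7, 5
7, 4, 1
7, 3, 2
6, 5, 1
6, 4, 2
6, 3, 2, 1
5, 4, 3
5, 4, 2, 1
Counting gives 15.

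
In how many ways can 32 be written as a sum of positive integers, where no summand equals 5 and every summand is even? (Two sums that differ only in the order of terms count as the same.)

231

Systematic enumeration (by largest part, then next-largest, …) yields 231.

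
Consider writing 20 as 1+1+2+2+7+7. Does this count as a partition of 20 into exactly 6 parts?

The parts sum to 20, and the condition 'there are exactly 6 summands' holds.

Yes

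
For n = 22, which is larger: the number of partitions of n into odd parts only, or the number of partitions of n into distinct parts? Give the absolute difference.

0

Partitions of 22 into odd parts only: 89.
Partitions of 22 into distinct parts: 89.
|89 − 89| = 0.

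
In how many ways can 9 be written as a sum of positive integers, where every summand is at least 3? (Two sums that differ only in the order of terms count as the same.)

4

Enumerating:
9
6 + 3
5 + 4
3 + 3 + 3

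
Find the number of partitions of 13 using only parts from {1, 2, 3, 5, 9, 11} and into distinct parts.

2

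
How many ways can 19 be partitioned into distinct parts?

54

A partial list (first 12 by largest part):
19
1 + 18
2 + 17
3 + 16
1 + 2 + 16
4 + 15
1 + 3 + 15
5 + 14
1 + 4 + 14
2 + 3 + 14
6 + 13
1 + 5 + 13
…and 42 more, for 54 total.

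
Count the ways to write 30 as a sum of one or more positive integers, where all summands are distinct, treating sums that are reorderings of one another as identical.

Systematic enumeration (by largest part, then next-largest, …) yields 296.

296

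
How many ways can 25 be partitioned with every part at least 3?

A full systematic count gives 130.

130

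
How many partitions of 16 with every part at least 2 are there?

There are too many to list fully; the first 12 (by largest part) are:
16
2,14
3,13
4,12
2,2,12
5,11
2,3,11
6,10
2,4,10
3,3,10
2,2,2,10
7,9
…and 43 more, for 55 total.

55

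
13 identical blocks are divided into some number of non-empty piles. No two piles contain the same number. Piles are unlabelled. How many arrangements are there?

18

The partitions of 13 that satisfy the conditions:
13
12 + 1
11 + 2
10 + 3
10 + 2 + 1
9 + 4
9 + 3 + 1
8 + 5
8 + 4 + 1
8 + 3 + 2
7 + 6
7 + 5 + 1
7 + 4 + 2
7 + 3 + 2 + 1
6 + 5 + 2
6 + 4 + 3
6 + 4 + 2 + 1
5 + 4 + 3 + 1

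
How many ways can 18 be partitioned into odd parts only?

46

There are too many to list fully; the first 12 (by largest part) are:
17,1
15,3
15,1,1,1
13,5
13,3,1,1
13,1,1,1,1,1
11,7
11,5,1,1
11,3,3,1
11,3,1,1,1,1
11,1,1,1,1,1,1,1
9,9
…and 34 more, for 46 total.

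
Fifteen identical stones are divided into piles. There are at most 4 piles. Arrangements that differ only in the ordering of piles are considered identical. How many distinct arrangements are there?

54

A partial list (first 12 by largest part):
15
14, 1
13, 2
13, 1, 1
12, 3
12, 2, 1
12, 1, 1, 1
11, 4
11, 3, 1
11, 2, 2
11, 2, 1, 1
10, 5
…and 42 more, for 54 total.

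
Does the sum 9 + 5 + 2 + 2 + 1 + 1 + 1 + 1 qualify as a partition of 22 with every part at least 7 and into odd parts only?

No

The parts sum to 22, and the condition 'every summand is at least 7' is violated.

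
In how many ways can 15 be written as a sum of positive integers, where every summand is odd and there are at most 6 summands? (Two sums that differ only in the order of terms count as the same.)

Listing the qualifying partitions of 15:
15
13+1+1
11+3+1
11+1+1+1+1
9+5+1
9+3+3
9+3+1+1+1
7+7+1
7+5+3
7+5+1+1+1
7+3+3+1+1
5+5+5
5+5+3+1+1
5+3+3+3+1
3+3+3+3+3
Counting gives 15.

15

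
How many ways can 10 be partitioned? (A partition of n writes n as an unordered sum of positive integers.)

42

There are too many to list fully; the first 12 (by largest part) are:
10
9,1
8,2
8,1,1
7,3
7,2,1
7,1,1,1
6,4
6,3,1
6,2,2
6,2,1,1
6,1,1,1,1
…and 30 more, for 42 total.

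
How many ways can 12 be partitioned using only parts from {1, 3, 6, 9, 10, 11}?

13

The partitions of 12 that satisfy the conditions:
1+11
1+1+10
3+9
1+1+1+9
6+6
3+3+6
1+1+1+3+6
1+1+1+1+1+1+6
3+3+3+3
1+1+1+3+3+3
1+1+1+1+1+1+3+3
1+1+1+1+1+1+1+1+1+3
1+1+1+1+1+1+1+1+1+1+1+1
Counting gives 13.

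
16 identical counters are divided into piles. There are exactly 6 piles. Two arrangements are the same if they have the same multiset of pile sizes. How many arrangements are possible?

35

A partial list (first 12 by largest part):
11,1,1,1,1,1
10,2,1,1,1,1
9,3,1,1,1,1
9,2,2,1,1,1
8,4,1,1,1,1
8,3,2,1,1,1
8,2,2,2,1,1
7,5,1,1,1,1
7,4,2,1,1,1
7,3,3,1,1,1
7,3,2,2,1,1
7,2,2,2,2,1
…and 23 more, for 35 total.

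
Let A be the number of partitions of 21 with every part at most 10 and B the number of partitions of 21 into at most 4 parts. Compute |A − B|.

Partitions of 21 with every part at most 10: 653.
Partitions of 21 into at most 4 parts: 120.
|653 − 120| = 533.

533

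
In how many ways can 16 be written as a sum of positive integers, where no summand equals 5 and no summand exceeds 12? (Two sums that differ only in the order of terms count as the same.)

168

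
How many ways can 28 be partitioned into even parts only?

Systematic enumeration (by largest part, then next-largest, …) yields 135.

135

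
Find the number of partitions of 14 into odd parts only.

22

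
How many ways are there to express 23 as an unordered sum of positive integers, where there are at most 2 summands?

12

Enumerating:
23
22+1
21+2
20+3
19+4
18+5
17+6
16+7
15+8
14+9
13+10
12+11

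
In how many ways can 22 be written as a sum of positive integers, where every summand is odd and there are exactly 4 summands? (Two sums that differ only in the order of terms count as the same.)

They are:
19+1+1+1
17+3+1+1
15+5+1+1
15+3+3+1
13+7+1+1
13+5+3+1
13+3+3+3
11+9+1+1
11+7+3+1
11+5+5+1
11+5+3+3
9+9+3+1
9+7+5+1
9+7+3+3
9+5+5+3
7+7+7+1
7+7+5+3
7+5+5+5
That's 18 in total.

18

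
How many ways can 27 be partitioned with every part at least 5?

42

There are too many to list fully; the first 12 (by largest part) are:
27
22, 5
21, 6
20, 7
19, 8
18, 9
17, 10
17, 5, 5
16, 11
16, 6, 5
15, 12
15, 7, 5
…and 30 more, for 42 total.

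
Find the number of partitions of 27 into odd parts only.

Systematic enumeration (by largest part, then next-largest, …) yields 192.

192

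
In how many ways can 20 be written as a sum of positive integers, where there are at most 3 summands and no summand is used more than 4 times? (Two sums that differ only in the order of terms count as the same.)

A partial list (first 12 by largest part):
20
19 + 1
18 + 2
18 + 1 + 1
17 + 3
17 + 2 + 1
16 + 4
16 + 3 + 1
16 + 2 + 2
15 + 5
15 + 4 + 1
15 + 3 + 2
…and 32 more, for 44 total.

44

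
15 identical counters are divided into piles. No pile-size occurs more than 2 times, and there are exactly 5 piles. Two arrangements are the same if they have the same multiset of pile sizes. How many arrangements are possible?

The partitions of 15 that satisfy the conditions:
1, 1, 2, 2, 9
1, 1, 2, 3, 8
1, 1, 2, 4, 7
1, 1, 3, 3, 7
1, 2, 2, 3, 7
1, 1, 2, 5, 6
1, 1, 3, 4, 6
1, 2, 2, 4, 6
1, 2, 3, 3, 6
1, 1, 3, 5, 5
1, 2, 2, 5, 5
1, 1, 4, 4, 5
1, 2, 3, 4, 5
2, 2, 3, 3, 5
1, 3, 3, 4, 4
2, 2, 3, 4, 4

16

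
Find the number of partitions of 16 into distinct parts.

32

There are too many to list fully; the first 12 (by largest part) are:
16
15 + 1
14 + 2
13 + 3
13 + 2 + 1
12 + 4
12 + 3 + 1
11 + 5
11 + 4 + 1
11 + 3 + 2
10 + 6
10 + 5 + 1
…and 20 more, for 32 total.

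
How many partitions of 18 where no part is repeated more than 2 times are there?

135

A full systematic count gives 135.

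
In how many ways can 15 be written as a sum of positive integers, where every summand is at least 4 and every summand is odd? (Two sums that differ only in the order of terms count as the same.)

They are:
15
5, 5, 5

2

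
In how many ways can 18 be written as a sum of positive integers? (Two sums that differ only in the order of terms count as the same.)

There are 385 such partitions.

385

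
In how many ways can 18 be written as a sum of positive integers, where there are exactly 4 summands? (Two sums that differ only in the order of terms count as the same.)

47

There are too many to list fully; the first 12 (by largest part) are:
15 + 1 + 1 + 1
14 + 2 + 1 + 1
13 + 3 + 1 + 1
13 + 2 + 2 + 1
12 + 4 + 1 + 1
12 + 3 + 2 + 1
12 + 2 + 2 + 2
11 + 5 + 1 + 1
11 + 4 + 2 + 1
11 + 3 + 3 + 1
11 + 3 + 2 + 2
10 + 6 + 1 + 1
…and 35 more, for 47 total.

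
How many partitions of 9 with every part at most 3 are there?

Enumerating:
3, 3, 3
1, 2, 3, 3
1, 1, 1, 3, 3
2, 2, 2, 3
1, 1, 2, 2, 3
1, 1, 1, 1, 2, 3
1, 1, 1, 1, 1, 1, 3
1, 2, 2, 2, 2
1, 1, 1, 2, 2, 2
1, 1, 1, 1, 1, 2, 2
1, 1, 1, 1, 1, 1, 1, 2
1, 1, 1, 1, 1, 1, 1, 1, 1

12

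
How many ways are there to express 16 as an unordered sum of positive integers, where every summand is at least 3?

They are:
16
13 + 3
12 + 4
11 + 5
10 + 6
10 + 3 + 3
9 + 7
9 + 4 + 3
8 + 8
8 + 5 + 3
8 + 4 + 4
7 + 6 + 3
7 + 5 + 4
7 + 3 + 3 + 3
6 + 6 + 4
6 + 5 + 5
6 + 4 + 3 + 3
5 + 5 + 3 + 3
5 + 4 + 4 + 3
4 + 4 + 4 + 4
4 + 3 + 3 + 3 + 3

21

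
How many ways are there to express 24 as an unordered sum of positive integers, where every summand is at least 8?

They are:
24
16+8
15+9
14+10
13+11
12+12
8+8+8

7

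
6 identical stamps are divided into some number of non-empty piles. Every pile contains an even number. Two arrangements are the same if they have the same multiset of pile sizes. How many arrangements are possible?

3

The partitions of 6 that satisfy the conditions:
6
4 + 2
2 + 2 + 2
That's 3 in total.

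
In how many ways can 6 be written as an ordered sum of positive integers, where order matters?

32

Each of the 5 gaps between 6 units is either a break or not: 2^5 = 32.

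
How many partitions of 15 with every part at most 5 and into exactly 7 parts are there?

14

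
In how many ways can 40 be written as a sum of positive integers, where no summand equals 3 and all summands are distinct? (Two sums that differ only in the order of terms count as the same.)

Counting exhaustively, 660 partitions satisfy the conditions.

660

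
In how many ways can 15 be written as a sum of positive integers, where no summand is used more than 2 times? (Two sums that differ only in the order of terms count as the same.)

70

A partial list (first 12 by largest part):
15
14, 1
13, 2
13, 1, 1
12, 3
12, 2, 1
11, 4
11, 3, 1
11, 2, 2
11, 2, 1, 1
10, 5
10, 4, 1
…and 58 more, for 70 total.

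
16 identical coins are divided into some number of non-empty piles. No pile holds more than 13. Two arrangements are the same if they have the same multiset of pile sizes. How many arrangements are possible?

There are 227 such partitions.

227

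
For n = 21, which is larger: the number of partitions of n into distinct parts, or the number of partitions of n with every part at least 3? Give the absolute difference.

Partitions of 21 into distinct parts: 76.
Partitions of 21 with every part at least 3: 60.
|76 − 60| = 16.

16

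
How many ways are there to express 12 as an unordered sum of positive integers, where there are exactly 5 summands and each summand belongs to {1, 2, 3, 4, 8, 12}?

Enumerating:
8,1,1,1,1
4,4,2,1,1
4,3,3,1,1
4,3,2,2,1
4,2,2,2,2
3,3,3,2,1
3,3,2,2,2
Counting gives 7.

7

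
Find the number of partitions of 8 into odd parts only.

6

They are:
7,1
5,3
5,1,1,1
3,3,1,1
3,1,1,1,1,1
1,1,1,1,1,1,1,1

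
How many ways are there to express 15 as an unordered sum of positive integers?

176

There are 176 such partitions.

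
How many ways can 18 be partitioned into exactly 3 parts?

27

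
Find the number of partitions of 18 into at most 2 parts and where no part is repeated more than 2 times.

Listing the qualifying partitions of 18:
18
17, 1
16, 2
15, 3
14, 4
13, 5
12, 6
11, 7
10, 8
9, 9

10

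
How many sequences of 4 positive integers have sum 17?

560

Place 3 bars in the 16 internal gaps of a row of 17 dots: C(16,3) = 560.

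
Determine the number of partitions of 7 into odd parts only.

They are:
7
5+1+1
3+3+1
3+1+1+1+1
1+1+1+1+1+1+1
Counting gives 5.

5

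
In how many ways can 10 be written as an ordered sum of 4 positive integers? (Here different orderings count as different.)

84

By stars and bars with positive parts, the count is C(9,3) = 84.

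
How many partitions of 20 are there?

627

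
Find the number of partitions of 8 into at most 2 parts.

Enumerating:
8
7, 1
6, 2
5, 3
4, 4
Counting gives 5.

5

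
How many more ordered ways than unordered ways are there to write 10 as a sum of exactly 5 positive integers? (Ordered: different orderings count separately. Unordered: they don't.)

Compositions: C(9,4) = 126.
Unordered (partitions into 5 parts): 7.
Difference: 126 − 7 = 119.

119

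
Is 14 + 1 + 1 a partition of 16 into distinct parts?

The parts sum to 16, and the condition 'all summands are distinct' is violated.

No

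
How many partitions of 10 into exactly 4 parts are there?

Listing the qualifying partitions of 10:
7+1+1+1
6+2+1+1
5+3+1+1
5+2+2+1
4+4+1+1
4+3+2+1
4+2+2+2
3+3+3+1
3+3+2+2
That's 9 in total.

9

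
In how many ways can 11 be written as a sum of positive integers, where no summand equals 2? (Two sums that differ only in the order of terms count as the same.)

There are too many to list fully; the first 12 (by largest part) are:
11
10 + 1
9 + 1 + 1
8 + 3
8 + 1 + 1 + 1
7 + 4
7 + 3 + 1
7 + 1 + 1 + 1 + 1
6 + 5
6 + 4 + 1
6 + 3 + 1 + 1
6 + 1 + 1 + 1 + 1 + 1
…and 14 more, for 26 total.

26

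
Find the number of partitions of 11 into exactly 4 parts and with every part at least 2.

Listing the qualifying partitions of 11:
5, 2, 2, 2
4, 3, 2, 2
3, 3, 3, 2
Counting gives 3.

3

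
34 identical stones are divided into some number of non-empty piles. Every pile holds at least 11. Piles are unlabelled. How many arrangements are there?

9

Listing the qualifying partitions of 34:
34
23 + 11
22 + 12
21 + 13
20 + 14
19 + 15
18 + 16
17 + 17
12 + 11 + 11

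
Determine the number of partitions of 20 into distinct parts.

64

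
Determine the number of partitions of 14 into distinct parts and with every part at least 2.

12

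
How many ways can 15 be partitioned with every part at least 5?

The partitions of 15 that satisfy the conditions:
15
10+5
9+6
8+7
5+5+5

5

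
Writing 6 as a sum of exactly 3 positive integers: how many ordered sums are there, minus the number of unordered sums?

Compositions: C(5,2) = 10.
Partitions of 6 into exactly 3 parts: 3.
Difference: 10 − 3 = 7.

7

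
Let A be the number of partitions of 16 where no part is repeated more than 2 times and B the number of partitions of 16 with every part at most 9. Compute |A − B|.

112

Partitions of 16 where no part is repeated more than 2 times: 89.
Partitions of 16 with every part at most 9: 201.
|89 − 201| = 112.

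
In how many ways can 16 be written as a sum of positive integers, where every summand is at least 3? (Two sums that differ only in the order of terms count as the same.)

21

Enumerating:
16
13,3
12,4
11,5
10,6
10,3,3
9,7
9,4,3
8,8
8,5,3
8,4,4
7,6,3
7,5,4
7,3,3,3
6,6,4
6,5,5
6,4,3,3
5,5,3,3
5,4,4,3
4,4,4,4
4,3,3,3,3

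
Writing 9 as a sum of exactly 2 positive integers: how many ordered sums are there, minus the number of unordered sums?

4

Compositions: C(8,1) = 8.
Partitions of 9 into exactly 2 parts: 4.
Difference: 8 − 4 = 4.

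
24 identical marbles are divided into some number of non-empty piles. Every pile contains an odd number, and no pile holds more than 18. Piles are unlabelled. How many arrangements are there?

Enumerating by decreasing first part gives 116 partitions in all.

116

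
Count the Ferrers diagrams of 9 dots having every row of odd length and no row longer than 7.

The partitions of 9 that satisfy the conditions:
7+1+1
5+3+1
5+1+1+1+1
3+3+3
3+3+1+1+1
3+1+1+1+1+1+1
1+1+1+1+1+1+1+1+1

7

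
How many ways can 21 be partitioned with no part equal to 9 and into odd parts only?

A partial list (first 12 by largest part):
21
19,1,1
17,3,1
17,1,1,1,1
15,5,1
15,3,3
15,3,1,1,1
15,1,1,1,1,1,1
13,7,1
13,5,3
13,5,1,1,1
13,3,3,1,1
…and 49 more, for 61 total.

61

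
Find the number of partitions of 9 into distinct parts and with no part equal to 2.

5

Listing the qualifying partitions of 9:
9
8+1
6+3
5+4
5+3+1
Counting gives 5.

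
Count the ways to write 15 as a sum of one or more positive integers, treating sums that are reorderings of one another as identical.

A full systematic count gives 176.

176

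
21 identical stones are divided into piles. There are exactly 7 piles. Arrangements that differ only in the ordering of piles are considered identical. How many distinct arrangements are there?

105

Counting exhaustively, 105 partitions satisfy the conditions.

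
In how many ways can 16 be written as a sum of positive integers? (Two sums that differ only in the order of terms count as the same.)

231

Systematic enumeration (by largest part, then next-largest, …) yields 231.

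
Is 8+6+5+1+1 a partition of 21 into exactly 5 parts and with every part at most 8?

Yes

The parts sum to 21, and the condition 'there are exactly 5 summands' holds; the condition 'no summand exceeds 8' holds.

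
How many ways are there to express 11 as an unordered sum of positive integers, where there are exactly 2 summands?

They are:
10 + 1
9 + 2
8 + 3
7 + 4
6 + 5

5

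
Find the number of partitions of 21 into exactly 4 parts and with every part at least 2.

A partial list (first 12 by largest part):
15 + 2 + 2 + 2
14 + 3 + 2 + 2
13 + 4 + 2 + 2
13 + 3 + 3 + 2
12 + 5 + 2 + 2
12 + 4 + 3 + 2
12 + 3 + 3 + 3
11 + 6 + 2 + 2
11 + 5 + 3 + 2
11 + 4 + 4 + 2
11 + 4 + 3 + 3
10 + 7 + 2 + 2
…and 27 more, for 39 total.

39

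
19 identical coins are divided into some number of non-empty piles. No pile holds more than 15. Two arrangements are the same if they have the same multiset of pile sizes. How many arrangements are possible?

Counting exhaustively, 483 partitions satisfy the conditions.

483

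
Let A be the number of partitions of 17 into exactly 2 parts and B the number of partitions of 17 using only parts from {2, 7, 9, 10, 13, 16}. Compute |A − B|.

4

Partitions of 17 into exactly 2 parts: 8.
Partitions of 17 using only parts from {2, 7, 9, 10, 13, 16}: 4.
|8 − 4| = 4.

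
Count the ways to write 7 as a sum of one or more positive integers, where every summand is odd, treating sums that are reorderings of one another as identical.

5

Enumerating:
7
5, 1, 1
3, 3, 1
3, 1, 1, 1, 1
1, 1, 1, 1, 1, 1, 1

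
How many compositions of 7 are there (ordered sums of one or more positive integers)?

64

The number of compositions of n is 2^(n−1); here 2^6 = 64.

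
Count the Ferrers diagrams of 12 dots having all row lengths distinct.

The partitions of 12 that satisfy the conditions:
12
11,1
10,2
9,3
9,2,1
8,4
8,3,1
7,5
7,4,1
7,3,2
6,5,1
6,4,2
6,3,2,1
5,4,3
5,4,2,1
Counting gives 15.

15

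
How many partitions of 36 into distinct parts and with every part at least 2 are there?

Counting exhaustively, 356 partitions satisfy the conditions.

356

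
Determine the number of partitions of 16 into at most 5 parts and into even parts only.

They are:
16
14, 2
12, 4
12, 2, 2
10, 6
10, 4, 2
10, 2, 2, 2
8, 8
8, 6, 2
8, 4, 4
8, 4, 2, 2
8, 2, 2, 2, 2
6, 6, 4
6, 6, 2, 2
6, 4, 4, 2
6, 4, 2, 2, 2
4, 4, 4, 4
4, 4, 4, 2, 2

18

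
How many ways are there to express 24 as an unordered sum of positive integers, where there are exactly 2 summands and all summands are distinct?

11

The partitions of 24 that satisfy the conditions:
1 + 23
2 + 22
3 + 21
4 + 20
5 + 19
6 + 18
7 + 17
8 + 16
9 + 15
10 + 14
11 + 13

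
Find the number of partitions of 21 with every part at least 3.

A partial list (first 12 by largest part):
21
18,3
17,4
16,5
15,6
15,3,3
14,7
14,4,3
13,8
13,5,3
13,4,4
12,9
…and 48 more, for 60 total.

60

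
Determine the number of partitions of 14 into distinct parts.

Enumerating:
14
13+1
12+2
11+3
11+2+1
10+4
10+3+1
9+5
9+4+1
9+3+2
8+6
8+5+1
8+4+2
8+3+2+1
7+6+1
7+5+2
7+4+3
7+4+2+1
6+5+3
6+5+2+1
6+4+3+1
5+4+3+2

22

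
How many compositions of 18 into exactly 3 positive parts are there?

By stars and bars with positive parts, the count is C(17,2) = 136.

136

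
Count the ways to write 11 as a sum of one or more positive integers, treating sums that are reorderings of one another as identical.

A partial list (first 12 by largest part):
11
10 + 1
9 + 2
9 + 1 + 1
8 + 3
8 + 2 + 1
8 + 1 + 1 + 1
7 + 4
7 + 3 + 1
7 + 2 + 2
7 + 2 + 1 + 1
7 + 1 + 1 + 1 + 1
…and 44 more, for 56 total.

56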